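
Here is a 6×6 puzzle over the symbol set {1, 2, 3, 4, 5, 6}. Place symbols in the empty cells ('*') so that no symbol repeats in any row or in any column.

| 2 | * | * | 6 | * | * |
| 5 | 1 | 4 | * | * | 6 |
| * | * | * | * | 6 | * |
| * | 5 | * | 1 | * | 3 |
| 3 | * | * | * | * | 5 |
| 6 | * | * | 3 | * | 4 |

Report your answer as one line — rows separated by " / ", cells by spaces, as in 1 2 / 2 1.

2 3 5 6 4 1 / 5 1 4 2 3 6 / 1 4 3 5 6 2 / 4 5 6 1 2 3 / 3 6 2 4 1 5 / 6 2 1 3 5 4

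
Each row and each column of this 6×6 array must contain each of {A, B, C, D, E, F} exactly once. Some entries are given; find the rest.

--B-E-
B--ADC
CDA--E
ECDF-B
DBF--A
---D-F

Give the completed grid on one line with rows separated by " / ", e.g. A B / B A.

(r1,c4) = C
(r1,c6) = D
(r2,c3) = E
(r3,c4) = B
(r3,c5) = F
(r4,c5) = A
(r5,c4) = E
(r5,c5) = C
(r6,c1) = A
(r6,c2) = E
(r6,c3) = C
(r6,c5) = B
(r1,c1) = F
(r1,c2) = A
(r2,c2) = F

F A B C E D / B F E A D C / C D A B F E / E C D F A B / D B F E C A / A E C D B F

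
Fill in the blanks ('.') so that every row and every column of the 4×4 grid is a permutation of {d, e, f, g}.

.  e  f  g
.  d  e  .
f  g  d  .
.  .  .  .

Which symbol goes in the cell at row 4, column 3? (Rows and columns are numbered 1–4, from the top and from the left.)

g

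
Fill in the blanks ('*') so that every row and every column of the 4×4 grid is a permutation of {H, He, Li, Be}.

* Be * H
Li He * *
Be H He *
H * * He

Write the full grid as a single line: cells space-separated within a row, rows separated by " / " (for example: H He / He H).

(r1,c1) = He
(r1,c3) = Li
(r2,c4) = Be
(r3,c4) = Li
(r4,c2) = Li
(r4,c3) = Be
(r2,c3) = H

He Be Li H / Li He H Be / Be H He Li / H Li Be He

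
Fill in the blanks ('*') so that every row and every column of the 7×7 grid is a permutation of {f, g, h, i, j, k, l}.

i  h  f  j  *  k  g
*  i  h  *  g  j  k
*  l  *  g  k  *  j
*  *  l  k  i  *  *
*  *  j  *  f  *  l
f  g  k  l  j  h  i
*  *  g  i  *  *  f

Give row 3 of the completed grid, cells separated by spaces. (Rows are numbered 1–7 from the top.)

(r1,c5) = l
(r2,c1) = l
(r2,c4) = f
(r3,c1) = h
(r3,c3) = i
(r3,c6) = f

h l i g k f j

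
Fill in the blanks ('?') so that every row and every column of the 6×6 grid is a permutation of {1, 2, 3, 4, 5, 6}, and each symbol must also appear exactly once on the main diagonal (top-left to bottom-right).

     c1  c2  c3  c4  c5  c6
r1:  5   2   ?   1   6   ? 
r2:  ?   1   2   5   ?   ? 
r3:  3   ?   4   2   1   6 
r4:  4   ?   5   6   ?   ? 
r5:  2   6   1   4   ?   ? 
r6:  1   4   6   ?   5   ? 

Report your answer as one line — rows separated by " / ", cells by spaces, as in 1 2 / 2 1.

(r1,c3) = 3
(r1,c6) = 4
(r2,c1) = 6
(r2,c6) = 3
(r3,c2) = 5
(r4,c2) = 3
(r4,c5) = 2
(r4,c6) = 1
(r5,c5) = 3
(r5,c6) = 5
(r6,c4) = 3
(r6,c6) = 2
(r2,c5) = 4

5 2 3 1 6 4 / 6 1 2 5 4 3 / 3 5 4 2 1 6 / 4 3 5 6 2 1 / 2 6 1 4 3 5 / 1 4 6 3 5 2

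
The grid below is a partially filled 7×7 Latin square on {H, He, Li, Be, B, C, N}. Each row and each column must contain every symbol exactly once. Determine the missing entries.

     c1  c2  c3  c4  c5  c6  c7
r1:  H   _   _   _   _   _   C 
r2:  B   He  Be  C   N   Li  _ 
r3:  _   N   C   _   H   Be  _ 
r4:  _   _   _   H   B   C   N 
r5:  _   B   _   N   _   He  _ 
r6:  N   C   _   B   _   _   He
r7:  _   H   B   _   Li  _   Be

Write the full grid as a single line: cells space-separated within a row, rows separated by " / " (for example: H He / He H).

H Li N Be He B C / B He Be C N Li H / He N C Li H Be B / Li Be He H B C N / Be B H N C He Li / N C Li B Be H He / C H B He Li N Be

At row 2, column 7: row 2 has {He,Li,Be,B,C,N}; column 7 has {He,Be,C,N}; that leaves H.
At row 5, column 7: row 5 has {He,B,N}; column 7 has {H,He,Be,C,N}; that leaves Li.
At row 6, column 5: row 6 has {He,B,C,N}; column 5 has {H,Li,B,N}; that leaves Be.
At row 6, column 6: row 6 has {He,Be,B,C,N}; column 6 has {He,Li,Be,C}; that leaves H.
At row 7, column 4: row 7 has {H,Li,Be,B}; column 4 has {H,B,C,N}; that leaves He.
At row 7, column 6: row 7 has {H,He,Li,Be,B}; column 6 has {H,He,Li,Be,C}; that leaves N.
At row 1, column 5: row 1 has {H,C}; column 5 has {H,Li,Be,B,N}; that leaves He.
At row 1, column 6: row 1 has {H,He,C}; column 6 has {H,He,Li,Be,C,N}; that leaves B.
At row 3, column 4: row 3 has {H,Be,C,N}; column 4 has {H,He,B,C,N}; that leaves Li.
At row 3, column 7: row 3 has {H,Li,Be,C,N}; column 7 has {H,He,Li,Be,C,N}; that leaves B.
At row 5, column 3: row 5 has {He,Li,B,N}; column 3 has {Be,B,C}; that leaves H.
At row 5, column 5: row 5 has {H,He,Li,B,N}; column 5 has {H,He,Li,Be,B,N}; that leaves C.
At row 6, column 3: row 6 has {H,He,Be,B,C,N}; column 3 has {H,Be,B,C}; that leaves Li.
At row 7, column 1: row 7 has {H,He,Li,Be,B,N}; column 1 has {H,B,N}; that leaves C.
At row 1, column 3: row 1 has {H,He,B,C}; column 3 has {H,Li,Be,B,C}; that leaves N.
At row 1, column 4: row 1 has {H,He,B,C,N}; column 4 has {H,He,Li,B,C,N}; that leaves Be.
At row 3, column 1: row 3 has {H,Li,Be,B,C,N}; column 1 has {H,B,C,N}; that leaves He.
At row 4, column 3: row 4 has {H,B,C,N}; column 3 has {H,Li,Be,B,C,N}; that leaves He.
At row 5, column 1: row 5 has {H,He,Li,B,C,N}; column 1 has {H,He,B,C,N}; that leaves Be.
At row 1, column 2: row 1 has {H,He,Be,B,C,N}; column 2 has {H,He,B,C,N}; that leaves Li.
At row 4, column 1: row 4 has {H,He,B,C,N}; column 1 has {H,He,Be,B,C,N}; that leaves Li.
At row 4, column 2: row 4 has {H,He,Li,B,C,N}; column 2 has {H,He,Li,B,C,N}; that leaves Be.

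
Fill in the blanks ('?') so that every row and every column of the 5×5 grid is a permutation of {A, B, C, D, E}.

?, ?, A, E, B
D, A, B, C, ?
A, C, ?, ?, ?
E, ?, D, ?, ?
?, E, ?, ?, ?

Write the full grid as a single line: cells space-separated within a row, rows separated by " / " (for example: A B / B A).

C D A E B / D A B C E / A C E B D / E B D A C / B E C D A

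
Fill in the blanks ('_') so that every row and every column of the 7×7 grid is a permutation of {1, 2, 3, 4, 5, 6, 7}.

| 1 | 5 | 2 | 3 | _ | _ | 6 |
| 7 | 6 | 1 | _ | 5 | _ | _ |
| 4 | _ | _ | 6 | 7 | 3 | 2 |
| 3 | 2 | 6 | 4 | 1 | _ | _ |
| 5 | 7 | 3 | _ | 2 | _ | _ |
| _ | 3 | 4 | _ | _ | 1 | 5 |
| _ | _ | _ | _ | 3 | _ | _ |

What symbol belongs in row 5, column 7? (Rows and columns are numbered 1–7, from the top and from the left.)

Cell (r1,c5): row 1 has {1,2,3,5,6}; column 5 has {1,2,3,5,7} → 4.
Cell (r1,c6): row 1 has {1,2,3,4,5,6}; column 6 has {1,3} → 7.
Cell (r2,c4): row 2 has {1,5,6,7}; column 4 has {3,4,6} → 2.
Cell (r2,c6): row 2 has {1,2,5,6,7}; column 6 has {1,3,7} → 4.
Cell (r2,c7): row 2 has {1,2,4,5,6,7}; column 7 has {2,5,6} → 3.
Cell (r3,c2): row 3 has {2,3,4,6,7}; column 2 has {2,3,5,6,7} → 1.
Cell (r3,c3): row 3 has {1,2,3,4,6,7}; column 3 has {1,2,3,4,6} → 5.
Cell (r4,c6): row 4 has {1,2,3,4,6}; column 6 has {1,3,4,7} → 5.
Cell (r4,c7): row 4 has {1,2,3,4,5,6}; column 7 has {2,3,5,6} → 7.
Cell (r5,c4): row 5 has {2,3,5,7}; column 4 has {2,3,4,6} → 1.
Cell (r5,c6): row 5 has {1,2,3,5,7}; column 6 has {1,3,4,5,7} → 6.
Cell (r5,c7): row 5 has {1,2,3,5,6,7}; column 7 has {2,3,5,6,7} → 4.

4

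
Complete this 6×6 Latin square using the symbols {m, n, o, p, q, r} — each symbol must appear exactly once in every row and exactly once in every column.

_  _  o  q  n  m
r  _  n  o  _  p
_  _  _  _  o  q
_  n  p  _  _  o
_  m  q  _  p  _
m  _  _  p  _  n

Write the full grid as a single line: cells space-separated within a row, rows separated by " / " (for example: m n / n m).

p r o q n m / r q n o m p / n p m r o q / q n p m r o / o m q n p r / m o r p q n

Cell (r1,c1): row 1 has {m,n,o,q}; column 1 has {m,r} → p.
Cell (r1,c2): row 1 has {m,n,o,p,q}; column 2 has {m,n} → r.
Cell (r2,c2): row 2 has {n,o,p,r}; column 2 has {m,n,r} → q.
Cell (r2,c5): row 2 has {n,o,p,q,r}; column 5 has {n,o,p} → m.
Cell (r3,c1): row 3 has {o,q}; column 1 has {m,p,r} → n.
Cell (r3,c2): row 3 has {n,o,q}; column 2 has {m,n,q,r} → p.
Cell (r4,c1): row 4 has {n,o,p}; column 1 has {m,n,p,r} → q.
Cell (r4,c5): row 4 has {n,o,p,q}; column 5 has {m,n,o,p} → r.
Cell (r5,c1): row 5 has {m,p,q}; column 1 has {m,n,p,q,r} → o.
Cell (r5,c6): row 5 has {m,o,p,q}; column 6 has {m,n,o,p,q} → r.
Cell (r6,c2): row 6 has {m,n,p}; column 2 has {m,n,p,q,r} → o.
Cell (r6,c3): row 6 has {m,n,o,p}; column 3 has {n,o,p,q} → r.
Cell (r6,c5): row 6 has {m,n,o,p,r}; column 5 has {m,n,o,p,r} → q.
Cell (r3,c3): row 3 has {n,o,p,q}; column 3 has {n,o,p,q,r} → m.
Cell (r3,c4): row 3 has {m,n,o,p,q}; column 4 has {o,p,q} → r.
Cell (r4,c4): row 4 has {n,o,p,q,r}; column 4 has {o,p,q,r} → m.
Cell (r5,c4): row 5 has {m,o,p,q,r}; column 4 has {m,o,p,q,r} → n.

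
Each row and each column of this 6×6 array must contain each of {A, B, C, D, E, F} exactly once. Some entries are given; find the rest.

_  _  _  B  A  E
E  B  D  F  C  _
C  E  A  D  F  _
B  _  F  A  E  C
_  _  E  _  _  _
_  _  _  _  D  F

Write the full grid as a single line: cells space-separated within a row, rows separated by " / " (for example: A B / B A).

D F C B A E / E B D F C A / C E A D F B / B D F A E C / F A E C B D / A C B E D F

Cell (r1,c3): row 1 has {A,B,E}; column 3 has {A,D,E,F} → C.
Cell (r2,c6): row 2 has {B,C,D,E,F}; column 6 has {C,E,F} → A.
Cell (r3,c6): row 3 has {A,C,D,E,F}; column 6 has {A,C,E,F} → B.
Cell (r4,c2): row 4 has {A,B,C,E,F}; column 2 has {B,E} → D.
Cell (r5,c4): row 5 has {E}; column 4 has {A,B,D,F} → C.
Cell (r5,c5): row 5 has {C,E}; column 5 has {A,C,D,E,F} → B.
Cell (r5,c6): row 5 has {B,C,E}; column 6 has {A,B,C,E,F} → D.
Cell (r6,c1): row 6 has {D,F}; column 1 has {B,C,E} → A.
Cell (r6,c2): row 6 has {A,D,F}; column 2 has {B,D,E} → C.
Cell (r6,c3): row 6 has {A,C,D,F}; column 3 has {A,C,D,E,F} → B.
Cell (r6,c4): row 6 has {A,B,C,D,F}; column 4 has {A,B,C,D,F} → E.
Cell (r1,c2): row 1 has {A,B,C,E}; column 2 has {B,C,D,E} → F.
Cell (r5,c1): row 5 has {B,C,D,E}; column 1 has {A,B,C,E} → F.
Cell (r5,c2): row 5 has {B,C,D,E,F}; column 2 has {B,C,D,E,F} → A.
Cell (r1,c1): row 1 has {A,B,C,E,F}; column 1 has {A,B,C,E,F} → D.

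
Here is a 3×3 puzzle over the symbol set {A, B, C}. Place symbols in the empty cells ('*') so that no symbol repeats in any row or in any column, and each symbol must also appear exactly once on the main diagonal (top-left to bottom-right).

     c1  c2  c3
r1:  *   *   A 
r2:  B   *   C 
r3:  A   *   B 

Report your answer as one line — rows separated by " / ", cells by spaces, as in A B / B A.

C B A / B A C / A C B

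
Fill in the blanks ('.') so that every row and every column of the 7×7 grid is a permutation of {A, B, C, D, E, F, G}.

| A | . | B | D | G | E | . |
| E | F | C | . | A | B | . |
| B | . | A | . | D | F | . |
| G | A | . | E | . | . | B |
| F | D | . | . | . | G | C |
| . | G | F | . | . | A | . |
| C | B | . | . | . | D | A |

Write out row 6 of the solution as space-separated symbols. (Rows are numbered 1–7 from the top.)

(r1,c2) = C
(r1,c7) = F
(r2,c4) = G
(r2,c7) = D
(r3,c2) = E
(r3,c4) = C
(r3,c7) = G
(r4,c3) = D
(r4,c6) = C
(r5,c3) = E
(r5,c5) = B
(r6,c1) = D
(r6,c4) = B
(r6,c7) = E
(r7,c3) = G
(r7,c4) = F
(r7,c5) = E
(r4,c5) = F
(r5,c4) = A
(r6,c5) = C

D G F B C A E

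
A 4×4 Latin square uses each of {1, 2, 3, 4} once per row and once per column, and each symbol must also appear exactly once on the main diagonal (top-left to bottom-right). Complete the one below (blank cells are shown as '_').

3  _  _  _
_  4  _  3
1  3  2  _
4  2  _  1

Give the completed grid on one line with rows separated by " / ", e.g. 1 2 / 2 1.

3 1 4 2 / 2 4 1 3 / 1 3 2 4 / 4 2 3 1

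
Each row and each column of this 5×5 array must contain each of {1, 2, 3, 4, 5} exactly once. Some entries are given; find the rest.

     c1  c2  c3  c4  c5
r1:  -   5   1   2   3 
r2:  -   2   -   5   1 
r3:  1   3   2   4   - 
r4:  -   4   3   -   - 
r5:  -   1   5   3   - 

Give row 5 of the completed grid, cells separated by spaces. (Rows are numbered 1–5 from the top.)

2 1 5 3 4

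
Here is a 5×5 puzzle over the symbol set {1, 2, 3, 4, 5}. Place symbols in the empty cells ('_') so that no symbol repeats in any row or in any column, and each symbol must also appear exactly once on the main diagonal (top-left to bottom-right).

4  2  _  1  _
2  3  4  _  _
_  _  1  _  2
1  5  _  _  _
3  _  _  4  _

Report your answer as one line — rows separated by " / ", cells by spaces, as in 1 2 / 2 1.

4 2 5 1 3 / 2 3 4 5 1 / 5 4 1 3 2 / 1 5 3 2 4 / 3 1 2 4 5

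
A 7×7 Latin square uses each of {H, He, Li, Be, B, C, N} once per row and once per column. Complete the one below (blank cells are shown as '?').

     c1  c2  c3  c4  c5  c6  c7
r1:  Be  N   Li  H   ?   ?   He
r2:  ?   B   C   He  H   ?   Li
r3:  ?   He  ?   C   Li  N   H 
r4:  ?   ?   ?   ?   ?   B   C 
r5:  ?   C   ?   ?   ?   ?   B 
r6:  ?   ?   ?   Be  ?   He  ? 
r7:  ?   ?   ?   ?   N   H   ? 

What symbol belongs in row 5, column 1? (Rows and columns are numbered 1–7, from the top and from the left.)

At row 1, column 6: row 1 has {H,He,Li,Be,N}; column 6 has {H,He,B,N}; that leaves C.
At row 2, column 1: row 2 has {H,He,Li,B,C}; column 1 has {Be}; that leaves N.
At row 2, column 6: row 2 has {H,He,Li,B,C,N}; column 6 has {H,He,B,C,N}; that leaves Be.
At row 3, column 1: row 3 has {H,He,Li,C,N}; column 1 has {Be,N}; that leaves B.
At row 3, column 3: row 3 has {H,He,Li,B,C,N}; column 3 has {Li,C}; that leaves Be.
At row 5, column 6: row 5 has {B,C}; column 6 has {H,He,Be,B,C,N}; that leaves Li.
At row 6, column 7: row 6 has {He,Be}; column 7 has {H,He,Li,B,C}; that leaves N.
At row 7, column 7: row 7 has {H,N}; column 7 has {H,He,Li,B,C,N}; that leaves Be.
At row 1, column 5: row 1 has {H,He,Li,Be,C,N}; column 5 has {H,Li,N}; that leaves B.
At row 5, column 4: row 5 has {Li,B,C}; column 4 has {H,He,Be,C}; that leaves N.
At row 6, column 5: row 6 has {He,Be,N}; column 5 has {H,Li,B,N}; that leaves C.
At row 7, column 2: row 7 has {H,Be,N}; column 2 has {He,B,C,N}; that leaves Li.
At row 7, column 4: row 7 has {H,Li,Be,N}; column 4 has {H,He,Be,C,N}; that leaves B.
At row 4, column 4: row 4 has {B,C}; column 4 has {H,He,Be,B,C,N}; that leaves Li.
At row 6, column 2: row 6 has {He,Be,C,N}; column 2 has {He,Li,B,C,N}; that leaves H.
At row 6, column 3: row 6 has {H,He,Be,C,N}; column 3 has {Li,Be,C}; that leaves B.
At row 7, column 3: row 7 has {H,Li,Be,B,N}; column 3 has {Li,Be,B,C}; that leaves He.
At row 4, column 2: row 4 has {Li,B,C}; column 2 has {H,He,Li,B,C,N}; that leaves Be.
At row 4, column 5: row 4 has {Li,Be,B,C}; column 5 has {H,Li,B,C,N}; that leaves He.
At row 5, column 3: row 5 has {Li,B,C,N}; column 3 has {He,Li,Be,B,C}; that leaves H.
At row 5, column 5: row 5 has {H,Li,B,C,N}; column 5 has {H,He,Li,B,C,N}; that leaves Be.
At row 6, column 1: row 6 has {H,He,Be,B,C,N}; column 1 has {Be,B,N}; that leaves Li.
At row 7, column 1: row 7 has {H,He,Li,Be,B,N}; column 1 has {Li,Be,B,N}; that leaves C.
At row 4, column 1: row 4 has {He,Li,Be,B,C}; column 1 has {Li,Be,B,C,N}; that leaves H.
At row 4, column 3: row 4 has {H,He,Li,Be,B,C}; column 3 has {H,He,Li,Be,B,C}; that leaves N.
At row 5, column 1: row 5 has {H,Li,Be,B,C,N}; column 1 has {H,Li,Be,B,C,N}; that leaves He.

He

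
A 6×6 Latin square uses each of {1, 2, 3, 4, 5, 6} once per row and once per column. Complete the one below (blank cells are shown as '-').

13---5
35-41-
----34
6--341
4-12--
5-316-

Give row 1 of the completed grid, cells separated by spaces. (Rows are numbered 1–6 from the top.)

1 3 4 6 2 5

row 1 has {1,3,5}; column 4 has {1,2,3,4} — only 6 is left for (r1,c4).
row 1 has {1,3,5,6}; column 5 has {1,3,4,6} — only 2 is left for (r1,c5).
row 3 has {3,4}; column 1 has {1,3,4,5,6} — only 2 is left for (r3,c1).
row 3 has {2,3,4}; column 4 has {1,2,3,4,6} — only 5 is left for (r3,c4).
row 4 has {1,3,4,6}; column 2 has {3,5} — only 2 is left for (r4,c2).
row 4 has {1,2,3,4,6}; column 3 has {1,3} — only 5 is left for (r4,c3).
row 5 has {1,2,4}; column 2 has {2,3,5} — only 6 is left for (r5,c2).
row 5 has {1,2,4,6}; column 5 has {1,2,3,4,6} — only 5 is left for (r5,c5).
row 5 has {1,2,4,5,6}; column 6 has {1,4,5} — only 3 is left for (r5,c6).
row 6 has {1,3,5,6}; column 2 has {2,3,5,6} — only 4 is left for (r6,c2).
row 6 has {1,3,4,5,6}; column 6 has {1,3,4,5} — only 2 is left for (r6,c6).
row 1 has {1,2,3,5,6}; column 3 has {1,3,5} — only 4 is left for (r1,c3).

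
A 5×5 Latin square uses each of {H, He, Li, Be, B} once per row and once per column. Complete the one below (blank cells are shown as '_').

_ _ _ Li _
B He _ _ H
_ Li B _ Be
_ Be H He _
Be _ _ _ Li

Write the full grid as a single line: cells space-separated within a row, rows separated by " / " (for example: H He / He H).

H B Be Li He / B He Li Be H / He Li B H Be / Li Be H He B / Be H He B Li

(r2,c4) = Be
(r3,c4) = H
(r4,c1) = Li
(r4,c5) = B
(r5,c3) = He
(r5,c4) = B
(r1,c3) = Be
(r1,c5) = He
(r2,c3) = Li
(r3,c1) = He
(r5,c2) = H
(r1,c1) = H
(r1,c2) = B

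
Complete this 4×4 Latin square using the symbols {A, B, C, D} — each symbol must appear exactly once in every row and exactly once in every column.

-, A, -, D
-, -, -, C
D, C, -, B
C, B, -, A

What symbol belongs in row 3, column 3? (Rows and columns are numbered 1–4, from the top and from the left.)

A

(r1,c1) = B
(r1,c3) = C
(r2,c1) = A
(r2,c2) = D
(r2,c3) = B
(r3,c3) = A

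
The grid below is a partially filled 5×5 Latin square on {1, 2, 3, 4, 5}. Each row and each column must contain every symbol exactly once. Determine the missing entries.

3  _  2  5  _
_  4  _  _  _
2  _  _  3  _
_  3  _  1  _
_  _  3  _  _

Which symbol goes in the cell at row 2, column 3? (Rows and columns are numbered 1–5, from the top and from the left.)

1

(r1,c2) = 1
(r1,c5) = 4
(r2,c4) = 2
(r3,c2) = 5
(r3,c5) = 1
(r5,c2) = 2
(r5,c4) = 4
(r5,c5) = 5
(r2,c5) = 3
(r3,c3) = 4
(r4,c3) = 5
(r4,c5) = 2
(r5,c1) = 1
(r2,c1) = 5
(r2,c3) = 1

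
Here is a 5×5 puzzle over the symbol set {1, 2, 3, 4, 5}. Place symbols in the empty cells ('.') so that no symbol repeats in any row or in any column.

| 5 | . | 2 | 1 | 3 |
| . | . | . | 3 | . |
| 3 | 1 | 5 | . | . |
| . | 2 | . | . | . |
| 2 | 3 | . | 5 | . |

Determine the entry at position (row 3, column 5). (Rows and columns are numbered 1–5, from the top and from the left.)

4

Cell (r1,c2): row 1 has {1,2,3,5}; column 2 has {1,2,3} → 4.
Cell (r2,c2): row 2 has {3}; column 2 has {1,2,3,4} → 5.
Cell (r4,c4): row 4 has {2}; column 4 has {1,3,5} → 4.
Cell (r3,c4): row 3 has {1,3,5}; column 4 has {1,3,4,5} → 2.
Cell (r3,c5): row 3 has {1,2,3,5}; column 5 has {3} → 4.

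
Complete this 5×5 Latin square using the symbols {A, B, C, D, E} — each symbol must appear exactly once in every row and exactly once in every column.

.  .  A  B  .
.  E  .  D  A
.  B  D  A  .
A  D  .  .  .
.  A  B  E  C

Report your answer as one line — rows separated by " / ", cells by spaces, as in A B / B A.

(r1,c2) = C
(r2,c3) = C
(r3,c5) = E
(r4,c3) = E
(r4,c4) = C
(r4,c5) = B
(r5,c1) = D
(r1,c1) = E
(r1,c5) = D
(r2,c1) = B
(r3,c1) = C

E C A B D / B E C D A / C B D A E / A D E C B / D A B E C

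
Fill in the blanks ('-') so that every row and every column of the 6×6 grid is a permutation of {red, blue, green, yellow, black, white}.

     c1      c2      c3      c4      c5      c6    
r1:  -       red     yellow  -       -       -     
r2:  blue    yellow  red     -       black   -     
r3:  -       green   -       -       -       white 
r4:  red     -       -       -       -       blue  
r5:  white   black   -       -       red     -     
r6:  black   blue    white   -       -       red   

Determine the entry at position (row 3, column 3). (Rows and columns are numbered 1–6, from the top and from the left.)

Cell (r1,c1): row 1 has {red,yellow}; column 1 has {red,blue,black,white} → green.
Cell (r1,c6): row 1 has {red,green,yellow}; column 6 has {red,blue,white} → black.
Cell (r2,c6): row 2 has {red,blue,yellow,black}; column 6 has {red,blue,black,white} → green.
Cell (r3,c1): row 3 has {green,white}; column 1 has {red,blue,green,black,white} → yellow.
Cell (r3,c5): row 3 has {green,yellow,white}; column 5 has {red,black} → blue.
Cell (r4,c2): row 4 has {red,blue}; column 2 has {red,blue,green,yellow,black} → white.
Cell (r5,c6): row 5 has {red,black,white}; column 6 has {red,blue,green,black,white} → yellow.
Cell (r1,c5): row 1 has {red,green,yellow,black}; column 5 has {red,blue,black} → white.
Cell (r2,c4): row 2 has {red,blue,green,yellow,black}; column 4 is empty so far → white.
Cell (r3,c3): row 3 has {blue,green,yellow,white}; column 3 has {red,yellow,white} → black.

black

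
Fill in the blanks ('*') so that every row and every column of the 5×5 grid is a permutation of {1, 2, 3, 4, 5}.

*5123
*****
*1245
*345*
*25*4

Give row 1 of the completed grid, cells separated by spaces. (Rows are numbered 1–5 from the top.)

row 1 has {1,2,3,5}; column 1 is empty so far — only 4 is left for (r1,c1).

4 5 1 2 3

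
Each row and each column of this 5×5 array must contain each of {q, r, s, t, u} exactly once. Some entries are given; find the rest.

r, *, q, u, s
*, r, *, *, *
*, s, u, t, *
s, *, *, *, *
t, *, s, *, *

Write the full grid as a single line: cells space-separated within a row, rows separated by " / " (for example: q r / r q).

r t q u s / u r t s q / q s u t r / s u r q t / t q s r u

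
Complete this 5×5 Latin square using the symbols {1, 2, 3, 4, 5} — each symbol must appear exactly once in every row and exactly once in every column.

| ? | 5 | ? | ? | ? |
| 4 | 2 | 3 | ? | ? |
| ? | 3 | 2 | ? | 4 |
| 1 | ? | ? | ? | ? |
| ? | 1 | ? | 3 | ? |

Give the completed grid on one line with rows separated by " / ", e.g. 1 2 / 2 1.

3 5 1 4 2 / 4 2 3 5 1 / 5 3 2 1 4 / 1 4 5 2 3 / 2 1 4 3 5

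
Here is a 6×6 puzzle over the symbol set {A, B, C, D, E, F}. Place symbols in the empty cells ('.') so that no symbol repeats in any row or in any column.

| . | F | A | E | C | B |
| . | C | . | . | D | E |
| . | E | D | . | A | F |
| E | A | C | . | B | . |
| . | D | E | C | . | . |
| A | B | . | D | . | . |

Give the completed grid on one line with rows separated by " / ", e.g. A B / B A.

D F A E C B / F C B A D E / C E D B A F / E A C F B D / B D E C F A / A B F D E C

(r1,c1) = D
(r3,c4) = B
(r4,c4) = F
(r4,c6) = D
(r5,c5) = F
(r5,c6) = A
(r6,c3) = F
(r6,c5) = E
(r6,c6) = C
(r2,c3) = B
(r2,c4) = A
(r3,c1) = C
(r5,c1) = B
(r2,c1) = F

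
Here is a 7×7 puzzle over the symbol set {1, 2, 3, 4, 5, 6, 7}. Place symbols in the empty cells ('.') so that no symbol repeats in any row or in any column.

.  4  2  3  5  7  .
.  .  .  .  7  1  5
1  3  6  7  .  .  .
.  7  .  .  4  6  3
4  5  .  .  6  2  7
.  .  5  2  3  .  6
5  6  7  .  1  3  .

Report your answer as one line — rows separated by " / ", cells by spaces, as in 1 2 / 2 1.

6 4 2 3 5 7 1 / 3 2 4 6 7 1 5 / 1 3 6 7 2 5 4 / 2 7 1 5 4 6 3 / 4 5 3 1 6 2 7 / 7 1 5 2 3 4 6 / 5 6 7 4 1 3 2

Cell (r1,c1): row 1 has {2,3,4,5,7}; column 1 has {1,4,5} → 6.
Cell (r1,c7): row 1 has {2,3,4,5,6,7}; column 7 has {3,5,6,7} → 1.
Cell (r2,c2): row 2 has {1,5,7}; column 2 has {3,4,5,6,7} → 2.
Cell (r3,c5): row 3 has {1,3,6,7}; column 5 has {1,3,4,5,6,7} → 2.
Cell (r3,c7): row 3 has {1,2,3,6,7}; column 7 has {1,3,5,6,7} → 4.
Cell (r4,c1): row 4 has {3,4,6,7}; column 1 has {1,4,5,6} → 2.
Cell (r4,c3): row 4 has {2,3,4,6,7}; column 3 has {2,5,6,7} → 1.
Cell (r4,c4): row 4 has {1,2,3,4,6,7}; column 4 has {2,3,7} → 5.
Cell (r5,c3): row 5 has {2,4,5,6,7}; column 3 has {1,2,5,6,7} → 3.
Cell (r5,c4): row 5 has {2,3,4,5,6,7}; column 4 has {2,3,5,7} → 1.
Cell (r6,c1): row 6 has {2,3,5,6}; column 1 has {1,2,4,5,6} → 7.
Cell (r6,c2): row 6 has {2,3,5,6,7}; column 2 has {2,3,4,5,6,7} → 1.
Cell (r6,c6): row 6 has {1,2,3,5,6,7}; column 6 has {1,2,3,6,7} → 4.
Cell (r7,c4): row 7 has {1,3,5,6,7}; column 4 has {1,2,3,5,7} → 4.
Cell (r7,c7): row 7 has {1,3,4,5,6,7}; column 7 has {1,3,4,5,6,7} → 2.
Cell (r2,c1): row 2 has {1,2,5,7}; column 1 has {1,2,4,5,6,7} → 3.
Cell (r2,c3): row 2 has {1,2,3,5,7}; column 3 has {1,2,3,5,6,7} → 4.
Cell (r2,c4): row 2 has {1,2,3,4,5,7}; column 4 has {1,2,3,4,5,7} → 6.
Cell (r3,c6): row 3 has {1,2,3,4,6,7}; column 6 has {1,2,3,4,6,7} → 5.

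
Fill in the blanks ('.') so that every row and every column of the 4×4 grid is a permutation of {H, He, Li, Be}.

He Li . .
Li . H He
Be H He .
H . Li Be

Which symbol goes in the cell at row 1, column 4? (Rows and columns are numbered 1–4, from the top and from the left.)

H

Cell (r1,c3): row 1 has {He,Li}; column 3 has {H,He,Li} → Be.
Cell (r1,c4): row 1 has {He,Li,Be}; column 4 has {He,Be} → H.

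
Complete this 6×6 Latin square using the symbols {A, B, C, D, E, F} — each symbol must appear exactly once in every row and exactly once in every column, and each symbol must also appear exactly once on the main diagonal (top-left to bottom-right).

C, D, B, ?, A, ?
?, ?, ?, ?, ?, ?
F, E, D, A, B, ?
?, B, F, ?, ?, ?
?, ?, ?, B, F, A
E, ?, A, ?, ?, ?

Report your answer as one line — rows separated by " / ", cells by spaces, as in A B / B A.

(r2,c2) = A
(r3,c6) = C
(r4,c4) = E
(r4,c6) = D
(r5,c1) = D
(r5,c2) = C
(r5,c3) = E
(r6,c2) = F
(r6,c6) = B
(r1,c4) = F
(r1,c6) = E
(r2,c1) = B
(r2,c3) = C
(r2,c4) = D
(r2,c5) = E
(r2,c6) = F
(r4,c1) = A
(r4,c5) = C
(r6,c4) = C
(r6,c5) = D

C D B F A E / B A C D E F / F E D A B C / A B F E C D / D C E B F A / E F A C D B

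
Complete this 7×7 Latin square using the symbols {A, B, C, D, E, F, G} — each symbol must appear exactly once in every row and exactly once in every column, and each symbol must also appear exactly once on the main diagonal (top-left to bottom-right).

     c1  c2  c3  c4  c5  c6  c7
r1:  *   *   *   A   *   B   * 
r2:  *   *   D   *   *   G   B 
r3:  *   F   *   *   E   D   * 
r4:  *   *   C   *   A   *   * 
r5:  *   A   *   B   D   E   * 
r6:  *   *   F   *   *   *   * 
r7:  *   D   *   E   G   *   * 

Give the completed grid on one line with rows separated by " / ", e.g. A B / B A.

(r4,c6) = F
(r5,c3) = G
(r1,c3) = E
(r4,c4) = G
(r3,c4) = C
(r6,c4) = D
(r2,c4) = F
(r2,c5) = C
(r6,c5) = B
(r1,c5) = F
(r2,c2) = E
(r4,c2) = B
(r1,c1) = C
(r1,c2) = G
(r1,c7) = D
(r2,c1) = A
(r4,c7) = E
(r5,c1) = F
(r5,c7) = C
(r6,c2) = C
(r6,c6) = A
(r6,c7) = G
(r7,c1) = B
(r7,c3) = A
(r7,c6) = C
(r7,c7) = F
(r3,c1) = G
(r3,c3) = B
(r3,c7) = A
(r4,c1) = D
(r6,c1) = E

C G E A F B D / A E D F C G B / G F B C E D A / D B C G A F E / F A G B D E C / E C F D B A G / B D A E G C F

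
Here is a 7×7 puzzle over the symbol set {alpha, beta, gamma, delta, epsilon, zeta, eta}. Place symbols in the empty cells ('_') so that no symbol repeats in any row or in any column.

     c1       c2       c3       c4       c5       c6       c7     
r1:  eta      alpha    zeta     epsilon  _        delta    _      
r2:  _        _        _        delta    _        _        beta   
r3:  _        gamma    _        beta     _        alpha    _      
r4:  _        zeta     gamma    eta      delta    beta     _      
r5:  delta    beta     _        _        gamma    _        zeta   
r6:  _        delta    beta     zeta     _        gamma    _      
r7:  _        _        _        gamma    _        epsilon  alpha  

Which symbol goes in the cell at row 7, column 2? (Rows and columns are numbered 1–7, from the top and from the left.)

eta

(r1,c5) = beta
(r1,c7) = gamma
(r4,c7) = epsilon
(r5,c4) = alpha
(r5,c6) = eta
(r6,c7) = eta
(r7,c2) = eta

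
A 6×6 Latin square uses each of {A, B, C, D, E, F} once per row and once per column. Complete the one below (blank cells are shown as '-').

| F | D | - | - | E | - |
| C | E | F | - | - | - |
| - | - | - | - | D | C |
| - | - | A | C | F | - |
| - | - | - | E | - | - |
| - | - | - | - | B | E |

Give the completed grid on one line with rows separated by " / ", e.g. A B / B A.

F D C B E A / C E F D A B / B F E A D C / E B A C F D / D A B E C F / A C D F B E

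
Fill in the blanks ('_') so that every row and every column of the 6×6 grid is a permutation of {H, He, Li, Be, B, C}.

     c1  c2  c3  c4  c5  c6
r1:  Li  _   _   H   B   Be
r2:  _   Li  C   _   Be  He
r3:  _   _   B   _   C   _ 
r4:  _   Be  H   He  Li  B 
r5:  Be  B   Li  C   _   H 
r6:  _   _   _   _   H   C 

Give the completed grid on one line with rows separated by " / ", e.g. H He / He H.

(r1,c3) = He
(r2,c4) = B
(r3,c6) = Li
(r4,c1) = C
(r5,c5) = He
(r6,c2) = He
(r6,c3) = Be
(r6,c4) = Li
(r1,c2) = C
(r2,c1) = H
(r3,c1) = He
(r3,c2) = H
(r3,c4) = Be
(r6,c1) = B

Li C He H B Be / H Li C B Be He / He H B Be C Li / C Be H He Li B / Be B Li C He H / B He Be Li H C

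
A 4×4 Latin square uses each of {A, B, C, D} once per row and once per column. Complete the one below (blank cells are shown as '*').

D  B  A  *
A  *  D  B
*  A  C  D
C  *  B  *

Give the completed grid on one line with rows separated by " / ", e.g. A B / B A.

(r1,c4) = C
(r2,c2) = C
(r3,c1) = B
(r4,c2) = D
(r4,c4) = A

D B A C / A C D B / B A C D / C D B A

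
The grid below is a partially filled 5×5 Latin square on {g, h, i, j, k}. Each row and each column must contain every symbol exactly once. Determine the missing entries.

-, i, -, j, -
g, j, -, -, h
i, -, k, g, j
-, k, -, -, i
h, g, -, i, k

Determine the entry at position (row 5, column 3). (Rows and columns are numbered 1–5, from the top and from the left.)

j

At row 1, column 1: row 1 has {i,j}; column 1 has {g,h,i}; that leaves k.
At row 1, column 5: row 1 has {i,j,k}; column 5 has {h,i,j,k}; that leaves g.
At row 2, column 3: row 2 has {g,h,j}; column 3 has {k}; that leaves i.
At row 2, column 4: row 2 has {g,h,i,j}; column 4 has {g,i,j}; that leaves k.
At row 3, column 2: row 3 has {g,i,j,k}; column 2 has {g,i,j,k}; that leaves h.
At row 4, column 1: row 4 has {i,k}; column 1 has {g,h,i,k}; that leaves j.
At row 4, column 4: row 4 has {i,j,k}; column 4 has {g,i,j,k}; that leaves h.
At row 5, column 3: row 5 has {g,h,i,k}; column 3 has {i,k}; that leaves j.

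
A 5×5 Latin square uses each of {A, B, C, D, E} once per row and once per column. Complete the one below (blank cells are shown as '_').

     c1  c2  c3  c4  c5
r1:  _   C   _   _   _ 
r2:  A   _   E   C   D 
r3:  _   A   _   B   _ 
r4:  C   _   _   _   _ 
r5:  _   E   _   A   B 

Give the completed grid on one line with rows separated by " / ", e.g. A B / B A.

B C A D E / A B E C D / E A D B C / C D B E A / D E C A B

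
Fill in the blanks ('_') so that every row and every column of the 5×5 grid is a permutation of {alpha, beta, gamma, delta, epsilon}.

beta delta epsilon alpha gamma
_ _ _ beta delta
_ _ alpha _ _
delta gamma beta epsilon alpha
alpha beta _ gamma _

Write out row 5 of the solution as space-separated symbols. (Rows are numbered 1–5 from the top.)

alpha beta delta gamma epsilon

(r2,c3) = gamma
(r3,c2) = epsilon
(r3,c4) = delta
(r3,c5) = beta
(r5,c3) = delta
(r5,c5) = epsilon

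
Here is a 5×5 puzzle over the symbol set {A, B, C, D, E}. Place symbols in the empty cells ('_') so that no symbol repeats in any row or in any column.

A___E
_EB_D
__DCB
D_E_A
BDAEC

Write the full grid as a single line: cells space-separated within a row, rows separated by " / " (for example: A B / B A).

A B C D E / C E B A D / E A D C B / D C E B A / B D A E C

Cell (r1,c3): row 1 has {A,E}; column 3 has {A,B,D,E} → C.
Cell (r2,c1): row 2 has {B,D,E}; column 1 has {A,B,D} → C.
Cell (r2,c4): row 2 has {B,C,D,E}; column 4 has {C,E} → A.
Cell (r3,c1): row 3 has {B,C,D}; column 1 has {A,B,C,D} → E.
Cell (r3,c2): row 3 has {B,C,D,E}; column 2 has {D,E} → A.
Cell (r4,c4): row 4 has {A,D,E}; column 4 has {A,C,E} → B.
Cell (r1,c2): row 1 has {A,C,E}; column 2 has {A,D,E} → B.
Cell (r1,c4): row 1 has {A,B,C,E}; column 4 has {A,B,C,E} → D.
Cell (r4,c2): row 4 has {A,B,D,E}; column 2 has {A,B,D,E} → C.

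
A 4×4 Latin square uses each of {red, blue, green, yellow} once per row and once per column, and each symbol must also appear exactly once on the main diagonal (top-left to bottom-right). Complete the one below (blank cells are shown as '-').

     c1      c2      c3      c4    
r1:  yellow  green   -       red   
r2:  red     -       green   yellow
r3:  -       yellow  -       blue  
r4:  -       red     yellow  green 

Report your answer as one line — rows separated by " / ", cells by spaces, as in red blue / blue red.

(r1,c3): row 1 has {red,green,yellow}; column 3 has {green,yellow}, so it must be blue.
(r2,c2): row 2 has {red,green,yellow}; column 2 has {red,green,yellow}; the diagonal has {green,yellow}, so it must be blue.
(r3,c1): row 3 has {blue,yellow}; column 1 has {red,yellow}, so it must be green.
(r3,c3): row 3 has {blue,green,yellow}; column 3 has {blue,green,yellow}; the diagonal has {blue,green,yellow}, so it must be red.
(r4,c1): row 4 has {red,green,yellow}; column 1 has {red,green,yellow}, so it must be blue.

yellow green blue red / red blue green yellow / green yellow red blue / blue red yellow green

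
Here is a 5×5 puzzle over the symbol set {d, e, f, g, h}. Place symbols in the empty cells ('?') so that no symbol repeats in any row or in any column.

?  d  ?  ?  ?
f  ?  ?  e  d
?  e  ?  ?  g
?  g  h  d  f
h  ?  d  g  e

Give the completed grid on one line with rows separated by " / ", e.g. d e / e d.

row 1 has {d}; column 5 has {d,e,f,g} — only h is left for (r1,c5).
row 2 has {d,e,f}; column 2 has {d,e,g} — only h is left for (r2,c2).
row 2 has {d,e,f,h}; column 3 has {d,h} — only g is left for (r2,c3).
row 3 has {e,g}; column 1 has {f,h} — only d is left for (r3,c1).
row 3 has {d,e,g}; column 3 has {d,g,h} — only f is left for (r3,c3).
row 3 has {d,e,f,g}; column 4 has {d,e,g} — only h is left for (r3,c4).
row 4 has {d,f,g,h}; column 1 has {d,f,h} — only e is left for (r4,c1).
row 5 has {d,e,g,h}; column 2 has {d,e,g,h} — only f is left for (r5,c2).
row 1 has {d,h}; column 1 has {d,e,f,h} — only g is left for (r1,c1).
row 1 has {d,g,h}; column 3 has {d,f,g,h} — only e is left for (r1,c3).
row 1 has {d,e,g,h}; column 4 has {d,e,g,h} — only f is left for (r1,c4).

g d e f h / f h g e d / d e f h g / e g h d f / h f d g e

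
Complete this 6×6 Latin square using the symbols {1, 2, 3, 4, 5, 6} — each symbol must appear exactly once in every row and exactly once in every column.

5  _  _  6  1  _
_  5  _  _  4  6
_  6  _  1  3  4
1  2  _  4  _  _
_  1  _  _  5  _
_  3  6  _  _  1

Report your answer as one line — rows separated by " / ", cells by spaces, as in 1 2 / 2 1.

5 4 2 6 1 3 / 3 5 1 2 4 6 / 2 6 5 1 3 4 / 1 2 3 4 6 5 / 6 1 4 3 5 2 / 4 3 6 5 2 1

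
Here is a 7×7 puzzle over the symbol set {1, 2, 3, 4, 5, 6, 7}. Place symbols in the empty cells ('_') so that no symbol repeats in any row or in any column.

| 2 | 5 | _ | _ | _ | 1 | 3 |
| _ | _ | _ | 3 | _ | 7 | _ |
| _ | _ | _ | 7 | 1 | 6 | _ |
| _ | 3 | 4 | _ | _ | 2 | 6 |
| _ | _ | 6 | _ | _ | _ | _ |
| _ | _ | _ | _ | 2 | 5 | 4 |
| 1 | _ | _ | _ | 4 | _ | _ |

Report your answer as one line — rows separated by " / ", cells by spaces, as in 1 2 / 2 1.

row 1 has {1,2,3,5}; column 3 has {4,6} — only 7 is left for (r1,c3).
row 1 has {1,2,3,5,7}; column 5 has {1,2,4} — only 6 is left for (r1,c5).
row 2 has {3,7}; column 5 has {1,2,4,6} — only 5 is left for (r2,c5).
row 4 has {2,3,4,6}; column 5 has {1,2,4,5,6} — only 7 is left for (r4,c5).
row 5 has {6}; column 5 has {1,2,4,5,6,7} — only 3 is left for (r5,c5).
row 5 has {3,6}; column 6 has {1,2,5,6,7} — only 4 is left for (r5,c6).
row 7 has {1,4}; column 6 has {1,2,4,5,6,7} — only 3 is left for (r7,c6).
row 1 has {1,2,3,5,6,7}; column 4 has {3,7} — only 4 is left for (r1,c4).
row 4 has {2,3,4,6,7}; column 1 has {1,2} — only 5 is left for (r4,c1).
row 4 has {2,3,4,5,6,7}; column 4 has {3,4,7} — only 1 is left for (r4,c4).
row 5 has {3,4,6}; column 1 has {1,2,5} — only 7 is left for (r5,c1).
row 6 has {2,4,5}; column 4 has {1,3,4,7} — only 6 is left for (r6,c4).
row 6 has {2,4,5,6}; column 1 has {1,2,5,7} — only 3 is left for (r6,c1).
row 6 has {2,3,4,5,6}; column 3 has {4,6,7} — only 1 is left for (r6,c3).
row 2 has {3,5,7}; column 3 has {1,4,6,7} — only 2 is left for (r2,c3).
row 2 has {2,3,5,7}; column 7 has {3,4,6} — only 1 is left for (r2,c7).
row 3 has {1,6,7}; column 1 has {1,2,3,5,7} — only 4 is left for (r3,c1).
row 3 has {1,4,6,7}; column 2 has {3,5} — only 2 is left for (r3,c2).
row 3 has {1,2,4,6,7}; column 7 has {1,3,4,6} — only 5 is left for (r3,c7).
row 5 has {3,4,6,7}; column 2 has {2,3,5} — only 1 is left for (r5,c2).
row 5 has {1,3,4,6,7}; column 7 has {1,3,4,5,6} — only 2 is left for (r5,c7).
row 6 has {1,2,3,4,5,6}; column 2 has {1,2,3,5} — only 7 is left for (r6,c2).
row 7 has {1,3,4}; column 2 has {1,2,3,5,7} — only 6 is left for (r7,c2).
row 7 has {1,3,4,6}; column 3 has {1,2,4,6,7} — only 5 is left for (r7,c3).
row 7 has {1,3,4,5,6}; column 4 has {1,3,4,6,7} — only 2 is left for (r7,c4).
row 7 has {1,2,3,4,5,6}; column 7 has {1,2,3,4,5,6} — only 7 is left for (r7,c7).
row 2 has {1,2,3,5,7}; column 1 has {1,2,3,4,5,7} — only 6 is left for (r2,c1).
row 2 has {1,2,3,5,6,7}; column 2 has {1,2,3,5,6,7} — only 4 is left for (r2,c2).
row 3 has {1,2,4,5,6,7}; column 3 has {1,2,4,5,6,7} — only 3 is left for (r3,c3).
row 5 has {1,2,3,4,6,7}; column 4 has {1,2,3,4,6,7} — only 5 is left for (r5,c4).

2 5 7 4 6 1 3 / 6 4 2 3 5 7 1 / 4 2 3 7 1 6 5 / 5 3 4 1 7 2 6 / 7 1 6 5 3 4 2 / 3 7 1 6 2 5 4 / 1 6 5 2 4 3 7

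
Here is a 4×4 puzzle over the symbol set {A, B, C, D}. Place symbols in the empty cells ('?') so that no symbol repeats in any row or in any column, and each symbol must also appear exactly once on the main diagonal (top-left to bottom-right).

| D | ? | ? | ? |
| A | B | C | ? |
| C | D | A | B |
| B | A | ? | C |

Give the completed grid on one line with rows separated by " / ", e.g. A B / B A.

Cell (r1,c2): row 1 has {D}; column 2 has {A,B,D} → C.
Cell (r1,c3): row 1 has {C,D}; column 3 has {A,C} → B.
Cell (r1,c4): row 1 has {B,C,D}; column 4 has {B,C} → A.
Cell (r2,c4): row 2 has {A,B,C}; column 4 has {A,B,C} → D.
Cell (r4,c3): row 4 has {A,B,C}; column 3 has {A,B,C} → D.

D C B A / A B C D / C D A B / B A D C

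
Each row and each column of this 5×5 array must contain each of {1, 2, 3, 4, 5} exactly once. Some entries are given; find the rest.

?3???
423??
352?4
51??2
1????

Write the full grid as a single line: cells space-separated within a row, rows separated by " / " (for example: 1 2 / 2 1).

(r1,c1) = 2
(r3,c4) = 1
(r4,c3) = 4
(r4,c4) = 3
(r5,c2) = 4
(r5,c3) = 5
(r5,c4) = 2
(r5,c5) = 3
(r1,c3) = 1
(r1,c5) = 5
(r2,c4) = 5
(r2,c5) = 1
(r1,c4) = 4

2 3 1 4 5 / 4 2 3 5 1 / 3 5 2 1 4 / 5 1 4 3 2 / 1 4 5 2 3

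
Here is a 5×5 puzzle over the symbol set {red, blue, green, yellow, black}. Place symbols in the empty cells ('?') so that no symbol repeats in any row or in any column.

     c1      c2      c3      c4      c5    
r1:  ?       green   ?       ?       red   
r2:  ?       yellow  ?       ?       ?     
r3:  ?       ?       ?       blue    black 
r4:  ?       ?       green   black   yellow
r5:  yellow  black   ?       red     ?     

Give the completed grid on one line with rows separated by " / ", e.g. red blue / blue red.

blue green black yellow red / black yellow red green blue / green red yellow blue black / red blue green black yellow / yellow black blue red green

Cell (r1,c4): row 1 has {red,green}; column 4 has {red,blue,black} → yellow.
Cell (r2,c4): row 2 has {yellow}; column 4 has {red,blue,yellow,black} → green.
Cell (r2,c5): row 2 has {green,yellow}; column 5 has {red,yellow,black} → blue.
Cell (r3,c2): row 3 has {blue,black}; column 2 has {green,yellow,black} → red.
Cell (r3,c3): row 3 has {red,blue,black}; column 3 has {green} → yellow.
Cell (r4,c2): row 4 has {green,yellow,black}; column 2 has {red,green,yellow,black} → blue.
Cell (r5,c3): row 5 has {red,yellow,black}; column 3 has {green,yellow} → blue.
Cell (r5,c5): row 5 has {red,blue,yellow,black}; column 5 has {red,blue,yellow,black} → green.
Cell (r1,c3): row 1 has {red,green,yellow}; column 3 has {blue,green,yellow} → black.
Cell (r2,c3): row 2 has {blue,green,yellow}; column 3 has {blue,green,yellow,black} → red.
Cell (r3,c1): row 3 has {red,blue,yellow,black}; column 1 has {yellow} → green.
Cell (r4,c1): row 4 has {blue,green,yellow,black}; column 1 has {green,yellow} → red.
Cell (r1,c1): row 1 has {red,green,yellow,black}; column 1 has {red,green,yellow} → blue.
Cell (r2,c1): row 2 has {red,blue,green,yellow}; column 1 has {red,blue,green,yellow} → black.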